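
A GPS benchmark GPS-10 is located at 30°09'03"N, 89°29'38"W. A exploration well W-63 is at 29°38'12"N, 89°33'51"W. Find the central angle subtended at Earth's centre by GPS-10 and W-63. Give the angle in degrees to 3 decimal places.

0.518°

GPS-10: φ = +30.15083°, λ = -89.49389°
W-63: φ = +29.63667°, λ = -89.56417°
Δφ = -0.5142°,  Δλ = -0.0703°
a = sin²(Δφ/2) + cos φ₁ cos φ₂ sin²(Δλ/2) = 0.000020
c = 2·arcsin(√a) = 0.009037 rad = 0.5178°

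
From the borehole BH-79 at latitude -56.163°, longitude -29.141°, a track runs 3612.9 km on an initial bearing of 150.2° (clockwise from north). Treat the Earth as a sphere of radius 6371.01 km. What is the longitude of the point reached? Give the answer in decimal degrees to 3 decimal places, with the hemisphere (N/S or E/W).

δ = d/R = 3612.9/6371.01 = 0.567084 rad
φ₂ = arcsin(sin φ₁ cos δ + cos φ₁ sin δ cos θ)
   = arcsin(-0.83063·0.84347 + 0.55683·0.53718·-0.86777) = -73.77478°
λ₂ = λ₁ + atan2(sin θ sin δ cos φ₁, cos δ − sin φ₁ sin φ₂) = 43.68958°

43.690°E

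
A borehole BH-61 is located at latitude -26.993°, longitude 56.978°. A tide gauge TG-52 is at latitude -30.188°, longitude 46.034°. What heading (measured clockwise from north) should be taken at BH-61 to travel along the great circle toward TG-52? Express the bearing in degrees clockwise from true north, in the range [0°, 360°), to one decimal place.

Δλ = -10.9440°
y = sin Δλ · cos φ₂ = -0.164102
x = cos φ₁ sin φ₂ − sin φ₁ cos φ₂ cos Δλ = -0.062870
θ = atan2(y, x) = -110.9624° → 249.0376° (mod 360°)

249.0°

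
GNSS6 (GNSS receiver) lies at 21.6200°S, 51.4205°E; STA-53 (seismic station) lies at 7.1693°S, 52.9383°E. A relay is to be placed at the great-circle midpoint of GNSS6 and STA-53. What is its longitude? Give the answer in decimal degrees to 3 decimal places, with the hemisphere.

52.204°E

Bx = cos φ₂ cos Δλ = 0.991834,  By = cos φ₂ sin Δλ = 0.026280
φₘ = atan2(sin φ₁ + sin φ₂, √((cos φ₁ + Bx)² + By²)) = -14.39586°
λₘ = λ₁ + atan2(By, cos φ₁ + Bx) = 52.20410°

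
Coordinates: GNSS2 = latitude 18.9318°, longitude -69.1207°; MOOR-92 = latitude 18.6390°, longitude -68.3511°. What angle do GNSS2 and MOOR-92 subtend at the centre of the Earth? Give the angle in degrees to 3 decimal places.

0.785°

Δφ = -0.2928°,  Δλ = 0.7696°
a = sin²(Δφ/2) + cos φ₁ cos φ₂ sin²(Δλ/2) = 0.000047
c = 2·arcsin(√a) = 0.013705 rad = 0.7852°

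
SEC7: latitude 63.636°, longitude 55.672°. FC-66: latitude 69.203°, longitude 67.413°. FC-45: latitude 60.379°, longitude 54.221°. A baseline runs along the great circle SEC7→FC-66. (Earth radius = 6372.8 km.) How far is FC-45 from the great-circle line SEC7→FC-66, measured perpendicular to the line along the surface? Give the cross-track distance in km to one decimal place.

δ₁₃ = central angle SEC7→FC-45 = 0.058071 rad  (haversine)
θ₁₃ = bearing SEC7→FC-45 = 192.453°,  θ₁₂ = bearing SEC7→FC-66 = 34.875°
dₓₜ = R·arcsin(sin δ₁₃ · sin(θ₁₃ − θ₁₂)) = 6372.8·arcsin(0.05804·sin(157.579°)) = 141.084 km
|dₓₜ| = 141.084 km

141.1 km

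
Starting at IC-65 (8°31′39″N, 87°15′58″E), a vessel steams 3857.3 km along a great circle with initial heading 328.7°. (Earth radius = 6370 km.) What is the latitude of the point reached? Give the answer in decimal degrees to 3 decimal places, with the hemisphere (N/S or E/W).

IC-65: φ = +8.52750°, λ = +87.26611°
δ = d/R = 3857.3/6370 = 0.605542 rad
φ₂ = arcsin(sin φ₁ cos δ + cos φ₁ sin δ cos θ)
   = arcsin(0.14828·0.82219 + 0.98894·0.56921·0.85446) = 37.07829°
λ₂ = λ₁ + atan2(sin θ sin δ cos φ₁, cos δ − sin φ₁ sin φ₂) = 65.51002°

37.078°N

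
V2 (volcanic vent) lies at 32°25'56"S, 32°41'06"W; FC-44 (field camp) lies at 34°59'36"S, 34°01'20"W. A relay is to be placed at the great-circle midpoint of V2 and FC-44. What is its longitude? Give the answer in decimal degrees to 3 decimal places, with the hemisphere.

V2: φ = -32.43222°, λ = -32.68500°
FC-44: φ = -34.99333°, λ = -34.02222°
Bx = cos φ₂ cos Δλ = 0.818996,  By = cos φ₂ sin Δλ = -0.019118
φₘ = atan2(sin φ₁ + sin φ₂, √((cos φ₁ + Bx)² + By²)) = -33.71458°
λₘ = λ₁ + atan2(By, cos φ₁ + Bx) = -33.34364°

33.344°W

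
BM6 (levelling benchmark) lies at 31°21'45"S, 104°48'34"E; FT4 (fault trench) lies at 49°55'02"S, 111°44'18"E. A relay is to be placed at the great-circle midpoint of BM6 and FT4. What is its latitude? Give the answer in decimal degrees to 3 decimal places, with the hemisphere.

BM6: φ = -31.36250°, λ = +104.80944°
FT4: φ = -49.91722°, λ = +111.73833°
Bx = cos φ₂ cos Δλ = 0.639191,  By = cos φ₂ sin Δλ = 0.077678
φₘ = atan2(sin φ₁ + sin φ₂, √((cos φ₁ + Bx)² + By²)) = -40.69064°
λₘ = λ₁ + atan2(By, cos φ₁ + Bx) = 107.78757°

40.691°S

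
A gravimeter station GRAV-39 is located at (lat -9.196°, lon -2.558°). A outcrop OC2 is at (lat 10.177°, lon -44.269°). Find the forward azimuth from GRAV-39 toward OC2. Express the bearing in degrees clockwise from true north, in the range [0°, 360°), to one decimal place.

294.0°

Δλ = -41.7110°
y = sin Δλ · cos φ₂ = -0.654905
x = cos φ₁ sin φ₂ − sin φ₁ cos φ₂ cos Δλ = 0.291843
θ = atan2(y, x) = -65.9810° → 294.0190° (mod 360°)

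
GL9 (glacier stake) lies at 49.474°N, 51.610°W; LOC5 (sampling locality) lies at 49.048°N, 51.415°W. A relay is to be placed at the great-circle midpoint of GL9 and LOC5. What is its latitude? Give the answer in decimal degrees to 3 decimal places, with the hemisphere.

49.261°N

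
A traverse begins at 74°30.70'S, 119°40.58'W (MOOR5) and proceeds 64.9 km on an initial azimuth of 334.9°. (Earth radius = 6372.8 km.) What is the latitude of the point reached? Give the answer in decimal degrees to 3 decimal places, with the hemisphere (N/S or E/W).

MOOR5: φ = -74.51167°, λ = -119.67633°
δ = d/R = 64.9/6372.8 = 0.010184 rad
φ₂ = arcsin(sin φ₁ cos δ + cos φ₁ sin δ cos θ)
   = arcsin(-0.96368·0.99995 + 0.26704·0.01018·0.90557) = -73.98141°
λ₂ = λ₁ + atan2(sin θ sin δ cos φ₁, cos δ − sin φ₁ sin φ₂) = -120.57332°

73.981°S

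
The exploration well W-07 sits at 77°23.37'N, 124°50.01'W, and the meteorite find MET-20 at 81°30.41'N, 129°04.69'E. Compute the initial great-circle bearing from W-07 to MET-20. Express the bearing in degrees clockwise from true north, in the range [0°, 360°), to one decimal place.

331.0°

W-07: φ = +77.38950°, λ = -124.83350°
MET-20: φ = +81.50683°, λ = +129.07817°
Δλ = -106.0883°
y = sin Δλ · cos φ₂ = -0.141907
x = cos φ₁ sin φ₂ − sin φ₁ cos φ₂ cos Δλ = 0.255869
θ = atan2(y, x) = -29.0132° → 330.9868° (mod 360°)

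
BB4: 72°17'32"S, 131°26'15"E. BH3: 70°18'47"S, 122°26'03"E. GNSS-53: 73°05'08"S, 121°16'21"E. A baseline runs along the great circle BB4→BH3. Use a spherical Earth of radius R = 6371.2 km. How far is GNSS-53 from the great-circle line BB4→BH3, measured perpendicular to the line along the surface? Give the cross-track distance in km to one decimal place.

BB4: φ = -72.29222°, λ = +131.43750°
BH3: φ = -70.31306°, λ = +122.43417°
GNSS-53: φ = -73.08556°, λ = +121.27250°
δ₁₃ = central angle BB4→GNSS-53 = 0.054503 rad  (haversine)
θ₁₃ = bearing BB4→GNSS-53 = 250.487°,  θ₁₂ = bearing BB4→BH3 = 300.118°
dₓₜ = R·arcsin(sin δ₁₃ · sin(θ₁₃ − θ₁₂)) = 6371.2·arcsin(0.05448·sin(-49.631°)) = -264.509 km
|dₓₜ| = 264.509 km

264.5 km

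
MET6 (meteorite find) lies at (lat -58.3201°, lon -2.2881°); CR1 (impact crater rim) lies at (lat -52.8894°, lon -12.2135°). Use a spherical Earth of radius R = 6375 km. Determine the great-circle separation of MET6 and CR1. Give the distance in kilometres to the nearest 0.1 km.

Δφ = 5.4307°,  Δλ = -9.9254°
a = sin²(Δφ/2) + cos φ₁ cos φ₂ sin²(Δλ/2) = 0.004616
c = 2·arcsin(√a) = 0.135981 rad = 7.7911°
d = R·c = 6375 × 0.135981 = 866.9 km

866.9 km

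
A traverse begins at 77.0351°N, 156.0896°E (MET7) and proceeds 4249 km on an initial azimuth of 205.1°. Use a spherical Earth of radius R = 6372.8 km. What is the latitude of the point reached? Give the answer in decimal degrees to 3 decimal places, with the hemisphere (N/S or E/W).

δ = d/R = 4249/6372.8 = 0.666740 rad
φ₂ = arcsin(sin φ₁ cos δ + cos φ₁ sin δ cos θ)
   = arcsin(0.97451·0.78584 + 0.22435·0.61843·-0.90557) = 39.80408°
λ₂ = λ₁ + atan2(sin θ sin δ cos φ₁, cos δ − sin φ₁ sin φ₂) = 136.12264°

39.804°N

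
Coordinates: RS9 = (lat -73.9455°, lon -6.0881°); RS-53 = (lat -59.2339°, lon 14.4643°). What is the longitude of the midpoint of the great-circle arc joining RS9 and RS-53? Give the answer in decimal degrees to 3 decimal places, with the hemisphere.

Bx = cos φ₂ cos Δλ = 0.478976,  By = cos φ₂ sin Δλ = 0.179581
φₘ = atan2(sin φ₁ + sin φ₂, √((cos φ₁ + Bx)² + By²)) = -66.89549°
λₘ = λ₁ + atan2(By, cos φ₁ + Bx) = 7.28242°

7.282°E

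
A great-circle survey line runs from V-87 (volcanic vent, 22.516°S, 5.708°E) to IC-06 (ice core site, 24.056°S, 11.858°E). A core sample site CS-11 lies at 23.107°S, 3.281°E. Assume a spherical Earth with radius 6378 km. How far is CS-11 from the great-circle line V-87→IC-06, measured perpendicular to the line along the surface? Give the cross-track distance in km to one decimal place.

135.4 km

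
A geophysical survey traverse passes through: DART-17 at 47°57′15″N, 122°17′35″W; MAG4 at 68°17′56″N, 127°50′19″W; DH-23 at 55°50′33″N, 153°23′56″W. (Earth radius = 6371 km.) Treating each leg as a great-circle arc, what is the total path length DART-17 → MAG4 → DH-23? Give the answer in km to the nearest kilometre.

4177 km

DART-17: φ = +47.95417°, λ = -122.29306°
MAG4: φ = +68.29889°, λ = -127.83861°
DH-23: φ = +55.84250°, λ = -153.39889°
DART-17→MAG4: c = 0.358401 rad, d = 2283.37 km
MAG4→DH-23: c = 0.297262 rad, d = 1893.86 km
Total = 2283.37 + 1893.86 = 4177.23 km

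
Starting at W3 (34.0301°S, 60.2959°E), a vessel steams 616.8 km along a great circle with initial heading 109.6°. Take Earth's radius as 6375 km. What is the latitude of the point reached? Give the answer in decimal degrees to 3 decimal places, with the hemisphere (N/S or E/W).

δ = d/R = 616.8/6375 = 0.096753 rad
φ₂ = arcsin(sin φ₁ cos δ + cos φ₁ sin δ cos θ)
   = arcsin(-0.55963·0.99532 + 0.82874·0.09660·-0.33545) = -35.72297°
λ₂ = λ₁ + atan2(sin θ sin δ cos φ₁, cos δ − sin φ₁ sin φ₂) = 66.73203°

35.723°S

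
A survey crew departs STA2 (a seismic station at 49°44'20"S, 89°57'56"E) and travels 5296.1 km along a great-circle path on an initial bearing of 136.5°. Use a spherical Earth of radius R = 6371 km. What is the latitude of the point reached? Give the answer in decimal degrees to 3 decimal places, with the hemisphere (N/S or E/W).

59.386°S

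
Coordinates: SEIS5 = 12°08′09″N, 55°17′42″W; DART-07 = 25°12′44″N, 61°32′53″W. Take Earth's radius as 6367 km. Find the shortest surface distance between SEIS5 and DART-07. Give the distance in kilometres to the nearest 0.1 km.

1594.5 km

SEIS5: φ = +12.13583°, λ = -55.29500°
DART-07: φ = +25.21222°, λ = -61.54806°
Δφ = 13.0764°,  Δλ = -6.2531°
a = sin²(Δφ/2) + cos φ₁ cos φ₂ sin²(Δλ/2) = 0.015597
c = 2·arcsin(√a) = 0.250426 rad = 14.3484°
d = R·c = 6367 × 0.250426 = 1594.5 km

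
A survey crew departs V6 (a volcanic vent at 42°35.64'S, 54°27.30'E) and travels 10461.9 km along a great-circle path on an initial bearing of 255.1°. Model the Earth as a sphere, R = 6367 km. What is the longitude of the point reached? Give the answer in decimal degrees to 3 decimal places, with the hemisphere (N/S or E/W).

V6: φ = -42.59400°, λ = +54.45500°
δ = d/R = 10461.9/6367 = 1.643144 rad
φ₂ = arcsin(sin φ₁ cos δ + cos φ₁ sin δ cos θ)
   = arcsin(-0.67680·-0.07228 + 0.73617·0.99738·-0.25713) = -8.04064°
λ₂ = λ₁ + atan2(sin θ sin δ cos φ₁, cos δ − sin φ₁ sin φ₂) = -48.78541°

48.785°W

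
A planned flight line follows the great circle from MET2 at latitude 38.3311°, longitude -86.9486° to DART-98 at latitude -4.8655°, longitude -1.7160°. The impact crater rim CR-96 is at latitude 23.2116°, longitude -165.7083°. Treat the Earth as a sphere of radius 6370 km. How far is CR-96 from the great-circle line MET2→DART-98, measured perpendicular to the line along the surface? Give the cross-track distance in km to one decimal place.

δ₁₃ = central angle MET2→CR-96 = 1.175621 rad  (haversine)
θ₁₃ = bearing MET2→CR-96 = 282.392°,  θ₁₂ = bearing MET2→DART-98 = 96.771°
dₓₜ = R·arcsin(sin δ₁₃ · sin(θ₁₃ − θ₁₂)) = 6370·arcsin(0.92293·sin(185.621°)) = -576.636 km
|dₓₜ| = 576.636 km

576.6 km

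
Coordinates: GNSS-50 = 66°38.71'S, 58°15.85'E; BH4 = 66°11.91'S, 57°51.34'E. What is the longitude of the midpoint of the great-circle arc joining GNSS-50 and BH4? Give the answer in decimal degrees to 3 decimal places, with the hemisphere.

58.058°E

GNSS-50: φ = -66.64517°, λ = +58.26417°
BH4: φ = -66.19850°, λ = +57.85567°
Bx = cos φ₂ cos Δλ = 0.403559,  By = cos φ₂ sin Δλ = -0.002877
φₘ = atan2(sin φ₁ + sin φ₂, √((cos φ₁ + Bx)² + By²)) = -66.42197°
λₘ = λ₁ + atan2(By, cos φ₁ + Bx) = 58.05809°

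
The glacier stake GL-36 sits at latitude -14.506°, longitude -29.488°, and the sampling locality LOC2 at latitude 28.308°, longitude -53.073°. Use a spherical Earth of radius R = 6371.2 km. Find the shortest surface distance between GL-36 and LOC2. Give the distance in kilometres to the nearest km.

5395 km

Δφ = 42.8140°,  Δλ = -23.5850°
a = sin²(Δφ/2) + cos φ₁ cos φ₂ sin²(Δλ/2) = 0.168817
c = 2·arcsin(√a) = 0.846825 rad = 48.5195°
d = R·c = 6371.2 × 0.846825 = 5395.3 km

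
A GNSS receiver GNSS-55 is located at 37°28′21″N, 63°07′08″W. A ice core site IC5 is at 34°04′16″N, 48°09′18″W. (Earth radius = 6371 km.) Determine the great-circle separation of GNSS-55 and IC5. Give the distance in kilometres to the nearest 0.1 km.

GNSS-55: φ = +37.47250°, λ = -63.11889°
IC5: φ = +34.07111°, λ = -48.15500°
Δφ = -3.4014°,  Δλ = 14.9639°
a = sin²(Δφ/2) + cos φ₁ cos φ₂ sin²(Δλ/2) = 0.012028
c = 2·arcsin(√a) = 0.219783 rad = 12.5926°
d = R·c = 6371 × 0.219783 = 1400.2 km

1400.2 km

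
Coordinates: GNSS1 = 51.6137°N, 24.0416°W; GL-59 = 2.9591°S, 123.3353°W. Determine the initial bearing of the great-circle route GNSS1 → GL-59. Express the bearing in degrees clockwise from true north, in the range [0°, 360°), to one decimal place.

Δλ = -99.2937°
y = sin Δλ · cos φ₂ = -0.985558
x = cos φ₁ sin φ₂ − sin φ₁ cos φ₂ cos Δλ = 0.094362
θ = atan2(y, x) = -84.5309° → 275.4691° (mod 360°)

275.5°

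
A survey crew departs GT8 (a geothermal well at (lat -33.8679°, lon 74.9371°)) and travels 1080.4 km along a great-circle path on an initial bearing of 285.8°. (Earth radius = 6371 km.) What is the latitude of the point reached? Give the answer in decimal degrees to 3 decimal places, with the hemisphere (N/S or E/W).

δ = d/R = 1080.4/6371 = 0.169581 rad
φ₂ = arcsin(sin φ₁ cos δ + cos φ₁ sin δ cos θ)
   = arcsin(-0.55728·0.98566 + 0.83032·0.16877·0.27228) = -30.73917°
λ₂ = λ₁ + atan2(sin θ sin δ cos φ₁, cos δ − sin φ₁ sin φ₂) = 64.04628°

30.739°S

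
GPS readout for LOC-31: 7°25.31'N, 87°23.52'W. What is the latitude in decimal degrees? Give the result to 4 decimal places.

7° + 25.31′/60 = 7 + 0.42183 = 7.4218°

7.4218°N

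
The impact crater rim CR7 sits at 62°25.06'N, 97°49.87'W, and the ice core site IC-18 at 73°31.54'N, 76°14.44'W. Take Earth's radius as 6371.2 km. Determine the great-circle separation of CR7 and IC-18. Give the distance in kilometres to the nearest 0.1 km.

CR7: φ = +62.41767°, λ = -97.83117°
IC-18: φ = +73.52567°, λ = -76.24067°
Δφ = 11.1080°,  Δλ = 21.5905°
a = sin²(Δφ/2) + cos φ₁ cos φ₂ sin²(Δλ/2) = 0.013974
c = 2·arcsin(√a) = 0.236973 rad = 13.5776°
d = R·c = 6371.2 × 0.236973 = 1509.8 km

1509.8 km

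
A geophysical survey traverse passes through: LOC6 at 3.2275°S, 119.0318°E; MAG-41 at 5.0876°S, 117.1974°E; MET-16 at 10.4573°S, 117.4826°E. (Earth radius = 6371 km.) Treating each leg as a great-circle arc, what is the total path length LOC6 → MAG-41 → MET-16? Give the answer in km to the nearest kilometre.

LOC6→MAG-41: c = 0.045536 rad, d = 290.11 km
MAG-41→MET-16: c = 0.093849 rad, d = 597.91 km
Total = 290.11 + 597.91 = 888.02 km

888 km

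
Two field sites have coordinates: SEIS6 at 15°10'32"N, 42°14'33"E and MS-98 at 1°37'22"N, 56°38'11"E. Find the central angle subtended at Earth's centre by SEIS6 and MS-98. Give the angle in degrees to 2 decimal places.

SEIS6: φ = +15.17556°, λ = +42.24250°
MS-98: φ = +1.62278°, λ = +56.63639°
Δφ = -13.5528°,  Δλ = 14.3939°
a = sin²(Δφ/2) + cos φ₁ cos φ₂ sin²(Δλ/2) = 0.029065
c = 2·arcsin(√a) = 0.342640 rad = 19.6318°

19.63°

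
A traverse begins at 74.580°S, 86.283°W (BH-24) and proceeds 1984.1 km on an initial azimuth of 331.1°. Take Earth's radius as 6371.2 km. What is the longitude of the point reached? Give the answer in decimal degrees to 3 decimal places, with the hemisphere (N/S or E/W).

102.423°W

δ = d/R = 1984.1/6371.2 = 0.311417 rad
φ₂ = arcsin(sin φ₁ cos δ + cos φ₁ sin δ cos θ)
   = arcsin(-0.96400·0.95190 + 0.26589·0.30641·0.87546) = -57.81245°
λ₂ = λ₁ + atan2(sin θ sin δ cos φ₁, cos δ − sin φ₁ sin φ₂) = -102.42309°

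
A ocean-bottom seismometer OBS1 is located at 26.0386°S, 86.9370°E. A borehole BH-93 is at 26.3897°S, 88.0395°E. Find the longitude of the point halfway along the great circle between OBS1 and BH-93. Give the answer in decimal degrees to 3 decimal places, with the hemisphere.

87.487°E

Bx = cos φ₂ cos Δλ = 0.895626,  By = cos φ₂ sin Δλ = 0.017236
φₘ = atan2(sin φ₁ + sin φ₂, √((cos φ₁ + Bx)² + By²)) = -26.21520°
λₘ = λ₁ + atan2(By, cos φ₁ + Bx) = 87.48742°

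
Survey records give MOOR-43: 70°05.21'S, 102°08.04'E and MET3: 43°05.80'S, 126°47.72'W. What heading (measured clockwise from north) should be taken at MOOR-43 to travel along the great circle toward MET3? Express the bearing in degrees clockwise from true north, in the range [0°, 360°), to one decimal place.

141.2°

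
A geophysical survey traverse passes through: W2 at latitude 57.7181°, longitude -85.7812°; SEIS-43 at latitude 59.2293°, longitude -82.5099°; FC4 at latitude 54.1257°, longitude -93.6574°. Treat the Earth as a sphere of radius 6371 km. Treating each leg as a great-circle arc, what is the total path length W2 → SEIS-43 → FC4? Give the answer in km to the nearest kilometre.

W2→SEIS-43: c = 0.039828 rad, d = 253.75 km
SEIS-43→FC4: c = 0.138827 rad, d = 884.47 km
Total = 253.75 + 884.47 = 1138.21 km

1138 km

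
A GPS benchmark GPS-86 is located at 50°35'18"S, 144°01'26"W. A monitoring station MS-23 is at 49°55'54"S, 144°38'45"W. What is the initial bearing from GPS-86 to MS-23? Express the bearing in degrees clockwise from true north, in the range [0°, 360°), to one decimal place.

328.6°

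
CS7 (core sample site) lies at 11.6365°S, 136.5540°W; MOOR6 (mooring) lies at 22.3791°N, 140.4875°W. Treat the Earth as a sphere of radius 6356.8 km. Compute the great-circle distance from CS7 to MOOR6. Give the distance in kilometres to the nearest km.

Δφ = 34.0156°,  Δλ = -3.9335°
a = sin²(Δφ/2) + cos φ₁ cos φ₂ sin²(Δλ/2) = 0.086624
c = 2·arcsin(√a) = 0.597487 rad = 34.2335°
d = R·c = 6356.8 × 0.597487 = 3798.1 km

3798 km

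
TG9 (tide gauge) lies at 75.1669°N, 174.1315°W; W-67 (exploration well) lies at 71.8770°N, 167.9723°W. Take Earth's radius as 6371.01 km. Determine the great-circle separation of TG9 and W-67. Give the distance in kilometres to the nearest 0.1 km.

413.7 km

Δφ = -3.2899°,  Δλ = 6.1592°
a = sin²(Δφ/2) + cos φ₁ cos φ₂ sin²(Δλ/2) = 0.001054
c = 2·arcsin(√a) = 0.064938 rad = 3.7207°
d = R·c = 6371.01 × 0.064938 = 413.7 km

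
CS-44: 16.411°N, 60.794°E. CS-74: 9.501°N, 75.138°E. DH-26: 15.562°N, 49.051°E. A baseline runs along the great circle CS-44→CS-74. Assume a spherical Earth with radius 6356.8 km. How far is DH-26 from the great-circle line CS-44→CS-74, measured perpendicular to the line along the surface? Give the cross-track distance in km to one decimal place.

δ₁₃ = central angle CS-44→DH-26 = 0.197556 rad  (haversine)
θ₁₃ = bearing CS-44→DH-26 = 267.336°,  θ₁₂ = bearing CS-44→CS-74 = 114.552°
dₓₜ = R·arcsin(sin δ₁₃ · sin(θ₁₃ − θ₁₂)) = 6356.8·arcsin(0.19627·sin(152.784°)) = 571.381 km
|dₓₜ| = 571.381 km

571.4 km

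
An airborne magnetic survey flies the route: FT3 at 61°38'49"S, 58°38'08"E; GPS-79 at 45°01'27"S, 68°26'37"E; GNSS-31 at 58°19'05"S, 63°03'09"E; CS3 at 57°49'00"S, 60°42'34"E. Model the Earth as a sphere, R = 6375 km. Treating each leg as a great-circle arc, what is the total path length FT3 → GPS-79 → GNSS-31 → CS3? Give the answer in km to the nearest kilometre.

FT3: φ = -61.64694°, λ = +58.63556°
GPS-79: φ = -45.02417°, λ = +68.44361°
GNSS-31: φ = -58.31806°, λ = +63.05250°
CS3: φ = -57.81667°, λ = +60.70944°
FT3→GPS-79: c = 0.306807 rad, d = 1955.89 km
GPS-79→GNSS-31: c = 0.239059 rad, d = 1524.00 km
GNSS-31→CS3: c = 0.023331 rad, d = 148.74 km
Total = 1955.89 + 1524.00 + 148.74 = 3628.63 km

3629 km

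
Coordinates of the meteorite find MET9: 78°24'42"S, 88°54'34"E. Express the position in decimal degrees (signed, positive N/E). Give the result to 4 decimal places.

-78.4117°, +88.9094°

lat: 78.4117° S → -78.4117°
lon: 88.9094° E → +88.9094°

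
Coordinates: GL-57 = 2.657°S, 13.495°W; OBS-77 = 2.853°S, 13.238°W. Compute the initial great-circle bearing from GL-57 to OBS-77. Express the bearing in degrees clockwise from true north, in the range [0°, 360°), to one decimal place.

Δλ = 0.2570°
y = sin Δλ · cos φ₂ = 0.004480
x = cos φ₁ sin φ₂ − sin φ₁ cos φ₂ cos Δλ = -0.003421
θ = atan2(y, x) = 127.3689° → 127.3689° (mod 360°)

127.4°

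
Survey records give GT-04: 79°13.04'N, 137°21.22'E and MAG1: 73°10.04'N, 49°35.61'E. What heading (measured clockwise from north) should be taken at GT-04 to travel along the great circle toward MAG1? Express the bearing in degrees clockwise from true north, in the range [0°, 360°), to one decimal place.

300.1°

GT-04: φ = +79.21733°, λ = +137.35367°
MAG1: φ = +73.16733°, λ = +49.59350°
Δλ = -87.7602°
y = sin Δλ · cos φ₂ = -0.289356
x = cos φ₁ sin φ₂ − sin φ₁ cos φ₂ cos Δλ = 0.167951
θ = atan2(y, x) = -59.8679° → 300.1321° (mod 360°)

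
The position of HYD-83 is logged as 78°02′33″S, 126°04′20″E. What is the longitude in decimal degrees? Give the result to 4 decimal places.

126° + 4′/60 + 20″/3600 = 126 + 0.06667 + 0.00556 = 126.0722°

126.0722°E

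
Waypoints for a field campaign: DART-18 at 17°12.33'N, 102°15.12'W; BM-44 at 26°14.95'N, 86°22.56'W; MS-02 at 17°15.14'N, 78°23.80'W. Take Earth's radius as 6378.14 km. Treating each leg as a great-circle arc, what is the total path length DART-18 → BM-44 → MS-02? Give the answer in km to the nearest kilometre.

3220 km

DART-18: φ = +17.20550°, λ = -102.25200°
BM-44: φ = +26.24917°, λ = -86.37600°
MS-02: φ = +17.25233°, λ = -78.39667°
DART-18→BM-44: c = 0.301510 rad, d = 1923.07 km
BM-44→MS-02: c = 0.203307 rad, d = 1296.72 km
Total = 1923.07 + 1296.72 = 3219.79 km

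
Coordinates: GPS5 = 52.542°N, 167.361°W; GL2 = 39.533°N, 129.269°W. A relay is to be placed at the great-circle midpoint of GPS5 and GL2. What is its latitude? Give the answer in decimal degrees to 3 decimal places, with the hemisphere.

47.623°N

Bx = cos φ₂ cos Δλ = 0.606996,  By = cos φ₂ sin Δλ = 0.475809
φₘ = atan2(sin φ₁ + sin φ₂, √((cos φ₁ + Bx)² + By²)) = 47.62305°
λₘ = λ₁ + atan2(By, cos φ₁ + Bx) = -145.97789°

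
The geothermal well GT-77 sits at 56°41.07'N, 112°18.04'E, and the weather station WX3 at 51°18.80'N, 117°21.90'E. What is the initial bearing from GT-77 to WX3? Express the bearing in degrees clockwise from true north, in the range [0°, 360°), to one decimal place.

GT-77: φ = +56.68450°, λ = +112.30067°
WX3: φ = +51.31333°, λ = +117.36500°
Δλ = 5.0643°
y = sin Δλ · cos φ₂ = 0.055177
x = cos φ₁ sin φ₂ − sin φ₁ cos φ₂ cos Δλ = -0.091568
θ = atan2(y, x) = 148.9278° → 148.9278° (mod 360°)

148.9°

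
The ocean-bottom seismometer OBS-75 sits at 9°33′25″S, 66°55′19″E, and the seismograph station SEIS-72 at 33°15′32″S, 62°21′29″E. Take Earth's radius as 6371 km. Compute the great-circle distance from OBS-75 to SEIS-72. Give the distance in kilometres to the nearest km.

OBS-75: φ = -9.55694°, λ = +66.92194°
SEIS-72: φ = -33.25889°, λ = +62.35806°
Δφ = -23.7019°,  Δλ = -4.5639°
a = sin²(Δφ/2) + cos φ₁ cos φ₂ sin²(Δλ/2) = 0.043483
c = 2·arcsin(√a) = 0.420134 rad = 24.0719°
d = R·c = 6371 × 0.420134 = 2676.7 km

2677 km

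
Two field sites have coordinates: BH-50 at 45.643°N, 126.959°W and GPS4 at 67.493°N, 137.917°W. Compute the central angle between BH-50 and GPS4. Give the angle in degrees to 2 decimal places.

Δφ = 21.8500°,  Δλ = -10.9580°
a = sin²(Δφ/2) + cos φ₁ cos φ₂ sin²(Δλ/2) = 0.038359
c = 2·arcsin(√a) = 0.394258 rad = 22.5893°

22.59°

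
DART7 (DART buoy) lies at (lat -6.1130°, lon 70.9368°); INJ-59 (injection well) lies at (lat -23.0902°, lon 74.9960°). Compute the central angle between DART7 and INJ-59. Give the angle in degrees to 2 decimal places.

Δφ = -16.9772°,  Δλ = 4.0592°
a = sin²(Δφ/2) + cos φ₁ cos φ₂ sin²(Δλ/2) = 0.022937
c = 2·arcsin(√a) = 0.304068 rad = 17.4218°

17.42°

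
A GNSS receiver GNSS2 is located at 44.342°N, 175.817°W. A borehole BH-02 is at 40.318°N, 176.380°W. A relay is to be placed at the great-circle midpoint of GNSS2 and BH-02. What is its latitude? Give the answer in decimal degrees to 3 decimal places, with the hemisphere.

42.330°N

Bx = cos φ₂ cos Δλ = 0.762428,  By = cos φ₂ sin Δλ = -0.007492
φₘ = atan2(sin φ₁ + sin φ₂, √((cos φ₁ + Bx)² + By²)) = 42.33034°
λₘ = λ₁ + atan2(By, cos φ₁ + Bx) = -176.10751°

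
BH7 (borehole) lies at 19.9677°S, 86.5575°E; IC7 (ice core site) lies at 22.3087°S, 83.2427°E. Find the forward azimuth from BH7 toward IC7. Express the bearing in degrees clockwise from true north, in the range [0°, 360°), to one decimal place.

232.3°

Δλ = -3.3148°
y = sin Δλ · cos φ₂ = -0.053494
x = cos φ₁ sin φ₂ − sin φ₁ cos φ₂ cos Δλ = -0.041375
θ = atan2(y, x) = -127.7204° → 232.2796° (mod 360°)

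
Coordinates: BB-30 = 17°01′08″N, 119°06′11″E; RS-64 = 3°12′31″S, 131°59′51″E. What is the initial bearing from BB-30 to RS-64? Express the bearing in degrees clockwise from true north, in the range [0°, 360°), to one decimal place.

BB-30: φ = +17.01889°, λ = +119.10306°
RS-64: φ = -3.20861°, λ = +131.99750°
Δλ = 12.8944°
y = sin Δλ · cos φ₂ = 0.222806
x = cos φ₁ sin φ₂ − sin φ₁ cos φ₂ cos Δλ = -0.338379
θ = atan2(y, x) = 146.6371° → 146.6371° (mod 360°)

146.6°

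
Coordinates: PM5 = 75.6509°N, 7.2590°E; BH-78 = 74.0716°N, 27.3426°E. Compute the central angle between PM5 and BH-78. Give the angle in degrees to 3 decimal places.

5.447°

Δφ = -1.5793°,  Δλ = 20.0836°
a = sin²(Δφ/2) + cos φ₁ cos φ₂ sin²(Δλ/2) = 0.002258
c = 2·arcsin(√a) = 0.095068 rad = 5.4470°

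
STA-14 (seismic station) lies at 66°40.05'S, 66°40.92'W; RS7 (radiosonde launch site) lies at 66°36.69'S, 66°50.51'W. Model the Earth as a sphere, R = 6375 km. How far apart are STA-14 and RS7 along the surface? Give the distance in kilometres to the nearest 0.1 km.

9.4 km

STA-14: φ = -66.66750°, λ = -66.68200°
RS7: φ = -66.61150°, λ = -66.84183°
Δφ = 0.0560°,  Δλ = -0.1598°
a = sin²(Δφ/2) + cos φ₁ cos φ₂ sin²(Δλ/2) = 0.000001
c = 2·arcsin(√a) = 0.001476 rad = 0.0846°
d = R·c = 6375 × 0.001476 = 9.4 km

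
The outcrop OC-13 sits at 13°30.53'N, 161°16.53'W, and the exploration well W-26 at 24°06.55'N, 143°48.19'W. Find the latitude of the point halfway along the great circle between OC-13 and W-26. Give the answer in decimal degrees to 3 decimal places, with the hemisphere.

OC-13: φ = +13.50883°, λ = -161.27550°
W-26: φ = +24.10917°, λ = -143.80317°
Bx = cos φ₂ cos Δλ = 0.870656,  By = cos φ₂ sin Δλ = 0.274054
φₘ = atan2(sin φ₁ + sin φ₂, √((cos φ₁ + Bx)² + By²)) = 19.01380°
λₘ = λ₁ + atan2(By, cos φ₁ + Bx) = -152.81753°

19.014°N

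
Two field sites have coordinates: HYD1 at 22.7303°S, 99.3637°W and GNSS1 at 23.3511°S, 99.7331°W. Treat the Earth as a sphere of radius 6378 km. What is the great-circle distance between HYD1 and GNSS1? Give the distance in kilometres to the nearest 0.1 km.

78.8 km

Δφ = -0.6208°,  Δλ = -0.3694°
a = sin²(Δφ/2) + cos φ₁ cos φ₂ sin²(Δλ/2) = 0.000038
c = 2·arcsin(√a) = 0.012353 rad = 0.7078°
d = R·c = 6378 × 0.012353 = 78.8 km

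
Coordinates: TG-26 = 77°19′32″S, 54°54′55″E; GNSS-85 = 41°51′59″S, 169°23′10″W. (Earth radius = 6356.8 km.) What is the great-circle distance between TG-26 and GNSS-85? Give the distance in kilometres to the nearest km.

6403 km

TG-26: φ = -77.32556°, λ = +54.91528°
GNSS-85: φ = -41.86639°, λ = -169.38611°
Δφ = 35.4592°,  Δλ = 135.6986°
a = sin²(Δφ/2) + cos φ₁ cos φ₂ sin²(Δλ/2) = 0.232903
c = 2·arcsin(√a) = 1.007242 rad = 57.7107°
d = R·c = 6356.8 × 1.007242 = 6402.8 km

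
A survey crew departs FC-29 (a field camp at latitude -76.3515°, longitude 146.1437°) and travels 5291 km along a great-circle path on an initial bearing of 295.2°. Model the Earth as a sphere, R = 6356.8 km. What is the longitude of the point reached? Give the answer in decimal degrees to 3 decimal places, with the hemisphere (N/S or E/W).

δ = d/R = 5291/6356.8 = 0.832337 rad
φ₂ = arcsin(sin φ₁ cos δ + cos φ₁ sin δ cos θ)
   = arcsin(-0.97176·0.67315 + 0.23596·0.73951·0.42578) = -35.43952°
λ₂ = λ₁ + atan2(sin θ sin δ cos φ₁, cos δ − sin φ₁ sin φ₂) = 90.92987°

90.930°E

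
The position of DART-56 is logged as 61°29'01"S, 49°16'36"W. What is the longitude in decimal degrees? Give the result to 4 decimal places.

49° + 16′/60 + 36″/3600 = 49 + 0.26667 + 0.01000 = 49.2767°

49.2767°W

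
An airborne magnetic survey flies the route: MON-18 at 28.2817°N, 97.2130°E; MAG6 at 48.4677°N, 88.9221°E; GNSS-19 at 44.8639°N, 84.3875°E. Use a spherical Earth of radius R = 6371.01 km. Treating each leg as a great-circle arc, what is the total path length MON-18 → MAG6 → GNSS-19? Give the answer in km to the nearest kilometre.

2884 km

MON-18→MAG6: c = 0.369592 rad, d = 2354.67 km
MAG6→GNSS-19: c = 0.083072 rad, d = 529.25 km
Total = 2354.67 + 529.25 = 2883.93 km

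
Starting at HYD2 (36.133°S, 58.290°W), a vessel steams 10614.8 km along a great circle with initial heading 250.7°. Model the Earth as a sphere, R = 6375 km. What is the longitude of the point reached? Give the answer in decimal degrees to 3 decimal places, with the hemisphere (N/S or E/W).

164.325°W

δ = d/R = 10614.8/6375 = 1.665067 rad
φ₂ = arcsin(sin φ₁ cos δ + cos φ₁ sin δ cos θ)
   = arcsin(-0.58966·-0.09413 + 0.80765·0.99556·-0.33051) = -12.13698°
λ₂ = λ₁ + atan2(sin θ sin δ cos φ₁, cos δ − sin φ₁ sin φ₂) = -164.32505°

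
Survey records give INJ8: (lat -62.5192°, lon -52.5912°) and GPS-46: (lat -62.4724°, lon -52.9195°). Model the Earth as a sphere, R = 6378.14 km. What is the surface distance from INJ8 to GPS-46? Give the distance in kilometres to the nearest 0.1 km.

17.7 km

Δφ = 0.0468°,  Δλ = -0.3283°
a = sin²(Δφ/2) + cos φ₁ cos φ₂ sin²(Δλ/2) = 0.000002
c = 2·arcsin(√a) = 0.002769 rad = 0.1587°
d = R·c = 6378.14 × 0.002769 = 17.7 km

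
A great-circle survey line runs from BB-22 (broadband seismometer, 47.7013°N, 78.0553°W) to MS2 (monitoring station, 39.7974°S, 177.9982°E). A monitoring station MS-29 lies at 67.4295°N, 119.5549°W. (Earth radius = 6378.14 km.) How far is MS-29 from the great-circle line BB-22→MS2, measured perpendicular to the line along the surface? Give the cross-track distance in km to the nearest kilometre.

3147 km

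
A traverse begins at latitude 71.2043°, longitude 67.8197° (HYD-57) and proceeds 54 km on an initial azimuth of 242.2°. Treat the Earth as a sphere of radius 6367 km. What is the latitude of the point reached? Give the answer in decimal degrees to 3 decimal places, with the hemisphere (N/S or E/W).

δ = d/R = 54/6367 = 0.008481 rad
φ₂ = arcsin(sin φ₁ cos δ + cos φ₁ sin δ cos θ)
   = arcsin(0.94667·0.99996 + 0.32219·0.00848·-0.46639) = 70.97298°
λ₂ = λ₁ + atan2(sin θ sin δ cos φ₁, cos δ − sin φ₁ sin φ₂) = 66.50109°

70.973°N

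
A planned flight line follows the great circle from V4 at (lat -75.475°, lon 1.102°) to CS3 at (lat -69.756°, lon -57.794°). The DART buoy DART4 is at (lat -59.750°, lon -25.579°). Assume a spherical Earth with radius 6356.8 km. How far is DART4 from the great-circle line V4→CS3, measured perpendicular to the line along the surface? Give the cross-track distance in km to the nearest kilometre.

1678 km

δ₁₃ = central angle V4→DART4 = 0.320366 rad  (haversine)
θ₁₃ = bearing V4→DART4 = 314.085°,  θ₁₂ = bearing V4→CS3 = 258.130°
dₓₜ = R·arcsin(sin δ₁₃ · sin(θ₁₃ − θ₁₂)) = 6356.8·arcsin(0.31491·sin(55.955°)) = 1678.148 km
|dₓₜ| = 1678.148 km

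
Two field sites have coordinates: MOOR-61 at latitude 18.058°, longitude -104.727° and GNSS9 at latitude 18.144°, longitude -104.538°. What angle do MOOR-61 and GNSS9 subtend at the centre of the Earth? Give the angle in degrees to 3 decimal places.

Δφ = 0.0860°,  Δλ = 0.1890°
a = sin²(Δφ/2) + cos φ₁ cos φ₂ sin²(Δλ/2) = 0.000003
c = 2·arcsin(√a) = 0.003476 rad = 0.1992°

0.199°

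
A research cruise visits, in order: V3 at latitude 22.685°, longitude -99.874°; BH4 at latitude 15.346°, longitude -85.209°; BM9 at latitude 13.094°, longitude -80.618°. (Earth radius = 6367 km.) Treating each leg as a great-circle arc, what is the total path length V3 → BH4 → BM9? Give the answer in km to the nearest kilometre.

V3→BH4: c = 0.273534 rad, d = 1741.59 km
BH4→BM9: c = 0.087045 rad, d = 554.22 km
Total = 1741.59 + 554.22 = 2295.81 km

2296 km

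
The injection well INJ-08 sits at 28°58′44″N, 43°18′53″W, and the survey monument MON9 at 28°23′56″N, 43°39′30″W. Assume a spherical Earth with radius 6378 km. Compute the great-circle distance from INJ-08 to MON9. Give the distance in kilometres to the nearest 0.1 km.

72.8 km

INJ-08: φ = +28.97889°, λ = -43.31472°
MON9: φ = +28.39889°, λ = -43.65833°
Δφ = -0.5800°,  Δλ = -0.3436°
a = sin²(Δφ/2) + cos φ₁ cos φ₂ sin²(Δλ/2) = 0.000033
c = 2·arcsin(√a) = 0.011408 rad = 0.6536°
d = R·c = 6378 × 0.011408 = 72.8 km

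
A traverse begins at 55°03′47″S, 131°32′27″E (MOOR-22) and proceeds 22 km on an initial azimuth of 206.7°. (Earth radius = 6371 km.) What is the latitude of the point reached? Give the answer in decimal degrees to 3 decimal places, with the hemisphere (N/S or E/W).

55.240°S

MOOR-22: φ = -55.06306°, λ = +131.54083°
δ = d/R = 22/6371 = 0.003453 rad
φ₂ = arcsin(sin φ₁ cos δ + cos φ₁ sin δ cos θ)
   = arcsin(-0.81978·0.99999 + 0.57267·0.00345·-0.89337) = -55.23971°
λ₂ = λ₁ + atan2(sin θ sin δ cos φ₁, cos δ − sin φ₁ sin φ₂) = 131.38491°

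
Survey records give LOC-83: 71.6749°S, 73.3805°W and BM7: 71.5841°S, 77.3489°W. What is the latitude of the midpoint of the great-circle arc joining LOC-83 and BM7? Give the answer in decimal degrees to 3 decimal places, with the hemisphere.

71.640°S

Bx = cos φ₂ cos Δλ = 0.315155,  By = cos φ₂ sin Δλ = -0.021863
φₘ = atan2(sin φ₁ + sin φ₂, √((cos φ₁ + Bx)² + By²)) = -71.63978°
λₘ = λ₁ + atan2(By, cos φ₁ + Bx) = -75.36944°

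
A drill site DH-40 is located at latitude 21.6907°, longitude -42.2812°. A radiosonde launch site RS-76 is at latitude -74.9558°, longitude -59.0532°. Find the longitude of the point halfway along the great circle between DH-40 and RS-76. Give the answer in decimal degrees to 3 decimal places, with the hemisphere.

45.920°W

Bx = cos φ₂ cos Δλ = 0.248522,  By = cos φ₂ sin Δλ = -0.074901
φₘ = atan2(sin φ₁ + sin φ₂, √((cos φ₁ + Bx)² + By²)) = -26.80083°
λₘ = λ₁ + atan2(By, cos φ₁ + Bx) = -45.92022°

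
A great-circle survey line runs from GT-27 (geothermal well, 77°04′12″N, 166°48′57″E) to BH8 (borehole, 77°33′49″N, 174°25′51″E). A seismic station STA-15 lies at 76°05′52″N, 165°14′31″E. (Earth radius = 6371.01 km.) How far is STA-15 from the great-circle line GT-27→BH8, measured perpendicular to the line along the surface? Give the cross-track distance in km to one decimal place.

86.5 km

GT-27: φ = +77.07000°, λ = +166.81583°
BH8: φ = +77.56361°, λ = +174.43083°
STA-15: φ = +76.09778°, λ = +165.24194°
δ₁₃ = central angle GT-27→STA-15 = 0.018124 rad  (haversine)
θ₁₃ = bearing GT-27→STA-15 = 201.354°,  θ₁₂ = bearing GT-27→BH8 = 69.860°
dₓₜ = R·arcsin(sin δ₁₃ · sin(θ₁₃ − θ₁₂)) = 6371.01·arcsin(0.01812·sin(131.494°)) = 86.489 km
|dₓₜ| = 86.489 km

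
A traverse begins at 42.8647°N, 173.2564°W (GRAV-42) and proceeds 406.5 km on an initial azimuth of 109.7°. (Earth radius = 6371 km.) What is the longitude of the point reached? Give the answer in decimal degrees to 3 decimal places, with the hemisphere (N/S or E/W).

168.656°W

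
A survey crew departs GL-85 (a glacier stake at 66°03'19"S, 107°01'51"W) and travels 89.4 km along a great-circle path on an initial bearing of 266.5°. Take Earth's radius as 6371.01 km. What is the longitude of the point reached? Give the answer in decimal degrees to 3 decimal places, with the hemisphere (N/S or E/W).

109.011°W

GL-85: φ = -66.05528°, λ = -107.03083°
δ = d/R = 89.4/6371.01 = 0.014032 rad
φ₂ = arcsin(sin φ₁ cos δ + cos φ₁ sin δ cos θ)
   = arcsin(-0.91394·0.99990 + 0.40586·0.01403·-0.06105) = -66.09168°
λ₂ = λ₁ + atan2(sin θ sin δ cos φ₁, cos δ − sin φ₁ sin φ₂) = -109.01128°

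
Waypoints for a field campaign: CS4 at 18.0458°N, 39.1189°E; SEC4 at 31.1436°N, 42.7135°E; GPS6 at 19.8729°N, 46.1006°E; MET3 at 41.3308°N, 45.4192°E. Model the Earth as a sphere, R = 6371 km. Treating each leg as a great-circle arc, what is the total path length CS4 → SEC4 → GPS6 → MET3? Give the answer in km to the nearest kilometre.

5186 km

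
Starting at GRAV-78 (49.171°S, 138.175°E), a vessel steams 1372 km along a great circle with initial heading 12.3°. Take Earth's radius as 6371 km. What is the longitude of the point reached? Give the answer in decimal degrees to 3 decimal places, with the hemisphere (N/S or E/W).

141.445°E

δ = d/R = 1372/6371 = 0.215351 rad
φ₂ = arcsin(sin φ₁ cos δ + cos φ₁ sin δ cos θ)
   = arcsin(-0.75666·0.97690 + 0.65380·0.21369·0.97705) = -37.06222°
λ₂ = λ₁ + atan2(sin θ sin δ cos φ₁, cos δ − sin φ₁ sin φ₂) = 141.44533°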